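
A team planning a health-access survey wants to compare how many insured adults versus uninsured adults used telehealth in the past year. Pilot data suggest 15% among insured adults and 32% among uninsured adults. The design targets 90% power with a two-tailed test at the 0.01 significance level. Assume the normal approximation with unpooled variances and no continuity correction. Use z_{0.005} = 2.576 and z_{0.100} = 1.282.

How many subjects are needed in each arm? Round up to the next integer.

n = 178 per group

n = (z_{α/2} + z_β)² · [p₁(1−p₁) + p₂(1−p₂)] / (p₁ − p₂)²
  = (2.576 + 1.282)² · (0.15·0.85 + 0.32·0.68) / (-0.17)²
  = (3.858)² · (0.1275 + 0.2176) / 0.0289
  = 14.8842 · 0.3451 / 0.0289
  = 177.73
Round up → n = 178 per group.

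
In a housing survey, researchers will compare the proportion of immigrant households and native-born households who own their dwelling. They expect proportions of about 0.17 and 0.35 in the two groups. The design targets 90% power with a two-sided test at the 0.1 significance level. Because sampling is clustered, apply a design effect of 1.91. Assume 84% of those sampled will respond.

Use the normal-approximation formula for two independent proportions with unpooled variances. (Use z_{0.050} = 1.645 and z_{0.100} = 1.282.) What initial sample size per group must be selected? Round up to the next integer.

n = 222 per group

n = (z_{α/2} + z_β)² · [p₁(1−p₁) + p₂(1−p₂)] / (p₁ − p₂)²
  = (1.645 + 1.282)² · (0.17·0.83 + 0.35·0.65) / (-0.18)²
  = (2.927)² · (0.1411 + 0.2275) / 0.0324
  = 8.5673 · 0.3686 / 0.0324
  = 97.47
Design effect: 1.91 × 97.47 = 186.16.
Adjust for 84% response: 186.16 / 0.84 = 221.62.
Round up → n = 222 per group.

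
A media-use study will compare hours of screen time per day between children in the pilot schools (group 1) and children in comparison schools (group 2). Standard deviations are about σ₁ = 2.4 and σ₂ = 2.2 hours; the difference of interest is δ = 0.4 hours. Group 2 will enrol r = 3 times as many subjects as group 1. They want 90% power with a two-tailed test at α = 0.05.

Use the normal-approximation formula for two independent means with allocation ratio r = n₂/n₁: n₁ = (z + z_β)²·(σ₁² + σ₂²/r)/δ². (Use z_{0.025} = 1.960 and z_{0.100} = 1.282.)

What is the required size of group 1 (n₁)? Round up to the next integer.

n₁ = 485

n₁ = (z_{α/2} + z_β)² · (σ₁² + σ₂²/r) / δ²
   = (1.960 + 1.282)² · (2.4² + 2.2²/3) / 0.4²
   = 10.5106 · (5.76 + 1.6133) / 0.16
   = 10.5106 · 7.3733 / 0.16
   = 484.36
Round up → n₁ = 485; n₂ = r·n₁ = 3 × 485 = 1455.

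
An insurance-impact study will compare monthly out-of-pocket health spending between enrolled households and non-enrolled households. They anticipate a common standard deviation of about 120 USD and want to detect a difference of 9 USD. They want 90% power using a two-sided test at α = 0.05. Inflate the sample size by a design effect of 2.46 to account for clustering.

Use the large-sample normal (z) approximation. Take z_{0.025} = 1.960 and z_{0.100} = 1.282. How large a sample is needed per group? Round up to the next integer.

n = (z_{α/2} + z_β)² · (σ₁² + σ₂²) / δ²
  = (1.960 + 1.282)² · (2·120² = 28800) / 9²
  = 10.5106 · 28800 / 81
  = 3737.09
Design effect: 2.46 × 3737.09 = 9193.24.
Round up → n = 9194 per group.

n = 9194 per group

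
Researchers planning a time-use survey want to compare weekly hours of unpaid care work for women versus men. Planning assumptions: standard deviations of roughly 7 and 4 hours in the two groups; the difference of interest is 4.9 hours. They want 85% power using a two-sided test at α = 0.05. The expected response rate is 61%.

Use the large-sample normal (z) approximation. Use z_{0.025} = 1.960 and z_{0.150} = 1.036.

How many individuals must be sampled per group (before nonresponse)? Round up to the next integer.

n = (z_{α/2} + z_β)² · (σ₁² + σ₂²) / δ²
  = (1.960 + 1.036)² · (7² + 4² = 65) / 4.9²
  = 8.9760 · 65 / 24.01
  = 24.30
Adjust for 61% response: 24.30 / 0.61 = 39.84.
Round up → n = 40 per group.

n = 40 per group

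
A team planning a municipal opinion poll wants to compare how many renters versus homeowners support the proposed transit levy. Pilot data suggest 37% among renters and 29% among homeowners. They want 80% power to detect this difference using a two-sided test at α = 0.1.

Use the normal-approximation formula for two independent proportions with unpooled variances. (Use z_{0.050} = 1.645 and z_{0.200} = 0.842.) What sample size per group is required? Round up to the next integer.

n = (z_{α/2} + z_β)² · [p₁(1−p₁) + p₂(1−p₂)] / (p₁ − p₂)²
  = (1.645 + 0.842)² · (0.37·0.63 + 0.29·0.71) / (0.08)²
  = (2.487)² · (0.2331 + 0.2059) / 0.0064
  = 6.1852 · 0.4390 / 0.0064
  = 424.26
Round up → n = 425 per group.

n = 425 per group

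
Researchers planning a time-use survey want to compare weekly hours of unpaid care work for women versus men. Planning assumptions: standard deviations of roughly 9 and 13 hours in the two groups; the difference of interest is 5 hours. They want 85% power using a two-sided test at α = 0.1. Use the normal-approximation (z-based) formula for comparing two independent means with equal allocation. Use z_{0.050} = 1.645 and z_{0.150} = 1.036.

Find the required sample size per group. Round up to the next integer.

n = 72 per group

n = (z_{α/2} + z_β)² · (σ₁² + σ₂²) / δ²
  = (1.645 + 1.036)² · (9² + 13² = 250) / 5²
  = 7.1878 · 250 / 25
  = 71.88
Round up → n = 72 per group.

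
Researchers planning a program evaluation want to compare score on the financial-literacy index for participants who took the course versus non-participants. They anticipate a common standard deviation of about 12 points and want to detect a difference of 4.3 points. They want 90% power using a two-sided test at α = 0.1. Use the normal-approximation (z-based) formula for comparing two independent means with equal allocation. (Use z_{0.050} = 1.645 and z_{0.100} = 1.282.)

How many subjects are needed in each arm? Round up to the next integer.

n = (z_{α/2} + z_β)² · (σ₁² + σ₂²) / δ²
  = (1.645 + 1.282)² · (2·12² = 288) / 4.3²
  = 8.5673 · 288 / 18.49
  = 133.44
Round up → n = 134 per group.

n = 134 per group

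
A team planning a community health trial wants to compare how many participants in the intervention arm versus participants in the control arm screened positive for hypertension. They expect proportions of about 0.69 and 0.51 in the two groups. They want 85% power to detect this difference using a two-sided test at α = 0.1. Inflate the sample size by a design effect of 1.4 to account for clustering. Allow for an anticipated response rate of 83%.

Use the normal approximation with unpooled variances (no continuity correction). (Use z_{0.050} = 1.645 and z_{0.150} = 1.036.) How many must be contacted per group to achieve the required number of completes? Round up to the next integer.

n = (z_{α/2} + z_β)² · [p₁(1−p₁) + p₂(1−p₂)] / (p₁ − p₂)²
  = (1.645 + 1.036)² · (0.69·0.31 + 0.51·0.49) / (0.18)²
  = (2.681)² · (0.2139 + 0.2499) / 0.0324
  = 7.1878 · 0.4638 / 0.0324
  = 102.89
Design effect: 1.4 × 102.89 = 144.05.
Adjust for 83% response: 144.05 / 0.83 = 173.55.
Round up → n = 174 per group.

n = 174 per group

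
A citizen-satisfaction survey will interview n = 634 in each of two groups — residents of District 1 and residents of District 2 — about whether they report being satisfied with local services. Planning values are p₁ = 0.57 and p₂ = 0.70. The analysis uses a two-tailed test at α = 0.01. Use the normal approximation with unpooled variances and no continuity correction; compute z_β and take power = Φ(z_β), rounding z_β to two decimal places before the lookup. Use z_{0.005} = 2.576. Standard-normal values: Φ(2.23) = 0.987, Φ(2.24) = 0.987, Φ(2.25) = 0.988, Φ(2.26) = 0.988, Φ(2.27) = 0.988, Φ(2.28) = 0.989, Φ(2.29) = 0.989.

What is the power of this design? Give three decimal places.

z_β = |p₁−p₂|·√(n/[p₁q₁+p₂q₂]) − z_{α/2}
    = 0.13 · √(634/0.4551) − 2.576
    = 0.13 · 37.3243 − 2.576
    = 4.8522 − 2.576 = 2.2762 → 2.28
Power = Φ(2.28) = 0.989.

Power ≈ 0.989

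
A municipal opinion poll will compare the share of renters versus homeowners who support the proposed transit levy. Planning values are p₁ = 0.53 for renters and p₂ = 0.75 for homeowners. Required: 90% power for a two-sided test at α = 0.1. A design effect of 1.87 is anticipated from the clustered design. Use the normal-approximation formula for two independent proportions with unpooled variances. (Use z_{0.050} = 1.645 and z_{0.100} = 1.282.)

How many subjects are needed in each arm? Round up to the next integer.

n = 145 per group

n = (z_{α/2} + z_β)² · [p₁(1−p₁) + p₂(1−p₂)] / (p₁ − p₂)²
  = (1.645 + 1.282)² · (0.53·0.47 + 0.75·0.25) / (-0.22)²
  = (2.927)² · (0.2491 + 0.1875) / 0.0484
  = 8.5673 · 0.4366 / 0.0484
  = 77.28
Design effect: 1.87 × 77.28 = 144.52.
Round up → n = 145 per group.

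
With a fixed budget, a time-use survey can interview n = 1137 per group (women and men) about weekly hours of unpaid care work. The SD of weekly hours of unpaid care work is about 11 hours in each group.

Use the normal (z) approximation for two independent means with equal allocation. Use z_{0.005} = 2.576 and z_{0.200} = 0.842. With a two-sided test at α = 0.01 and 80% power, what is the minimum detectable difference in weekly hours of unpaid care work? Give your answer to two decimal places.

Minimum detectable difference ≈ 1.58 hours

δ = (z_{α/2} + z_β) · √((σ₁²+σ₂²)/n)
  = (2.576 + 0.842) · √(242/1137)
  = 3.418 · √0.21284
  = 3.418 · 0.4613
  = 1.5769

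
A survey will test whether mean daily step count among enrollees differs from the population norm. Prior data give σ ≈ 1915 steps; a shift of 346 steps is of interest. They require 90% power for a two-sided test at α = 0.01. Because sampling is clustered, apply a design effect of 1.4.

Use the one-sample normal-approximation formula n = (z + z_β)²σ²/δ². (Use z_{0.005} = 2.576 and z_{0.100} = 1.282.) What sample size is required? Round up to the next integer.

n = (z_{α/2} + z_β)² · σ² / δ²
  = (2.576 + 1.282)² · 1915² / 346²
  = 14.8842 · 3667225 / 119716
  = 455.94
Design effect: 1.4 × 455.94 = 638.32.
Round up → n = 639.

n = 639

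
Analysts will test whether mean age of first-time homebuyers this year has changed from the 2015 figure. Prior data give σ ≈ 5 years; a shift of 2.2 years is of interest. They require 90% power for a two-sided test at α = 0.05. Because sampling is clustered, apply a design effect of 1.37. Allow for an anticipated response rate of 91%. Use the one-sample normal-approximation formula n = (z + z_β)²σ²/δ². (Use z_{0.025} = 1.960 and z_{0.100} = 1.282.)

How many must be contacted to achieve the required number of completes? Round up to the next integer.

n = (z_{α/2} + z_β)² · σ² / δ²
  = (1.960 + 1.282)² · 5² / 2.2²
  = 10.5106 · 25 / 4.84
  = 54.29
Design effect: 1.37 × 54.29 = 74.38.
Adjust for 91% response: 74.38 / 0.91 = 81.73.
Round up → n = 82.

n = 82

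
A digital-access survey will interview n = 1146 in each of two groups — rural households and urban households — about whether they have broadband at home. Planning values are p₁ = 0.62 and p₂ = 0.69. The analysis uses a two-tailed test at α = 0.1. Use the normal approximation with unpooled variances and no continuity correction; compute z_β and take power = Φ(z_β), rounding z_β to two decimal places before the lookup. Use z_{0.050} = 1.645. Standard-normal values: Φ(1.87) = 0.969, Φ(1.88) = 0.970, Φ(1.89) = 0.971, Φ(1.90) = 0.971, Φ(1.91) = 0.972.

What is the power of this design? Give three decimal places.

z_β = |p₁−p₂|·√(n/[p₁q₁+p₂q₂]) − z_{α/2}
    = 0.07 · √(1146/0.4495) − 1.645
    = 0.07 · 50.4926 − 1.645
    = 3.5345 − 1.645 = 1.8895 → 1.89
Power = Φ(1.89) = 0.971.

Power ≈ 0.971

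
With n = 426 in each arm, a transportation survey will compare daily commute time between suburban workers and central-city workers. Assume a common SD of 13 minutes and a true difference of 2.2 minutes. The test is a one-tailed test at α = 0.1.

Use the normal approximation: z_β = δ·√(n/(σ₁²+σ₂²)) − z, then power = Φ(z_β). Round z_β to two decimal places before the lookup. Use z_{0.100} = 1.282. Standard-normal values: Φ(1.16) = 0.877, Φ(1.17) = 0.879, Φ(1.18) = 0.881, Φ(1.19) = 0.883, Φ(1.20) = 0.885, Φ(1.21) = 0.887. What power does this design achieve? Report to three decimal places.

Power ≈ 0.883

z_β = δ·√(n/(σ₁²+σ₂²)) − z_α
    = 2.2 · √(426/338) − 1.282
    = 2.2 · 1.12266 − 1.282
    = 2.4698 − 1.282 = 1.1878 → 1.19
Power = Φ(1.19) = 0.883.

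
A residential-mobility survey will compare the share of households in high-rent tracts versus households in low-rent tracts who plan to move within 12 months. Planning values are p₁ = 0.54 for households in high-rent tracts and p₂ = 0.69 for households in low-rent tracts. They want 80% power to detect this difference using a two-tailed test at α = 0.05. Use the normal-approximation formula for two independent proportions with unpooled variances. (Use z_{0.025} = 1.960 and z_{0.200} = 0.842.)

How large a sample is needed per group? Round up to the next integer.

n = 162 per group

n = (z_{α/2} + z_β)² · [p₁(1−p₁) + p₂(1−p₂)] / (p₁ − p₂)²
  = (1.960 + 0.842)² · (0.54·0.46 + 0.69·0.31) / (-0.15)²
  = (2.802)² · (0.2484 + 0.2139) / 0.0225
  = 7.8512 · 0.4623 / 0.0225
  = 161.32
Round up → n = 162 per group.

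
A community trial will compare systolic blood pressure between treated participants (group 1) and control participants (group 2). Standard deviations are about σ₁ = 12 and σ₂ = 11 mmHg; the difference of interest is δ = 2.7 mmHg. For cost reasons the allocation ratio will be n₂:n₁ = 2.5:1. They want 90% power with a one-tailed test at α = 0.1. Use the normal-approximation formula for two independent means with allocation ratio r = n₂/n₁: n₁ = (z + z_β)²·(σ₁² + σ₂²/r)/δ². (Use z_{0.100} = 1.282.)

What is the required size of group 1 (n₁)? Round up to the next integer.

n₁ = (z_α + z_β)² · (σ₁² + σ₂²/r) / δ²
   = (1.282 + 1.282)² · (12² + 11²/2.5) / 2.7²
   = 6.5741 · (144 + 48.4) / 7.29
   = 6.5741 · 192.4 / 7.29
   = 173.51
Round up → n₁ = 174; n₂ = r·n₁ = 2.5 × 174 = 435.

n₁ = 174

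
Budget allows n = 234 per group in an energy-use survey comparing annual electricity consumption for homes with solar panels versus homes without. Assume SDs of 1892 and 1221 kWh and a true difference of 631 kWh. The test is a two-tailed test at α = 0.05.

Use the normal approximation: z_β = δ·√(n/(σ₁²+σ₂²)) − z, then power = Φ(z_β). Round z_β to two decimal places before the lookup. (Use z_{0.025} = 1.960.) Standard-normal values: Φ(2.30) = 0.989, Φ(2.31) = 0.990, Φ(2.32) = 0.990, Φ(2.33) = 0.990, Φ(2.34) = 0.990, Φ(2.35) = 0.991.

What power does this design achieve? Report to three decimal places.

Power ≈ 0.990

z_β = δ·√(n/(σ₁²+σ₂²)) − z_{α/2}
    = 631 · √(234/5070505) − 1.960
    = 631 · 0.00679 − 1.960
    = 4.2866 − 1.960 = 2.3266 → 2.33
Power = Φ(2.33) = 0.990.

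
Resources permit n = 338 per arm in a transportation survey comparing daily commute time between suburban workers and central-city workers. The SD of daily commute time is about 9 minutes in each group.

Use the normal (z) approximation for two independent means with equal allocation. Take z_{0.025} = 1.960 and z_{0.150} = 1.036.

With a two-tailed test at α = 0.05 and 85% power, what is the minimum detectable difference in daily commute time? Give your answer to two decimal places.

δ = (z_{α/2} + z_β) · √((σ₁²+σ₂²)/n)
  = (1.960 + 1.036) · √(162/338)
  = 2.996 · √0.47929
  = 2.996 · 0.6923
  = 2.0742

Minimum detectable difference ≈ 2.07 minutes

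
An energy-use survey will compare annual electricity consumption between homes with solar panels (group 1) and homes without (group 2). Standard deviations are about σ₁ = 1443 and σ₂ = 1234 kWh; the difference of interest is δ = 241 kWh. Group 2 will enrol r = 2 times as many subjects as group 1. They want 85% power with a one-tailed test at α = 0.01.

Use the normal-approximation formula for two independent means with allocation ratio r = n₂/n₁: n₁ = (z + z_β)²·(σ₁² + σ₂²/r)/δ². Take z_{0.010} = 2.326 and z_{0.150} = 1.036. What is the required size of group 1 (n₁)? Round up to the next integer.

n₁ = 554

n₁ = (z_α + z_β)² · (σ₁² + σ₂²/r) / δ²
   = (2.326 + 1.036)² · (1443² + 1234²/2) / 241²
   = 11.3030 · (2082249 + 761378) / 58081
   = 11.3030 · 2843627 / 58081
   = 553.39
Round up → n₁ = 554; n₂ = r·n₁ = 2 × 554 = 1108.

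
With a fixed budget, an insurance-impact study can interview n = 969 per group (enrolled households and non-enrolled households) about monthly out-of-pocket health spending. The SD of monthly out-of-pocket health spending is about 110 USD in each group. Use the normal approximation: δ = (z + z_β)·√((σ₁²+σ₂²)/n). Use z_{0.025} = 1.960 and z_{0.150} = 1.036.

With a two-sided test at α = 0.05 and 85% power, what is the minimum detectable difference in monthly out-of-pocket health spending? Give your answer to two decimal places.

δ = (z_{α/2} + z_β) · √((σ₁²+σ₂²)/n)
  = (1.960 + 1.036) · √(24200/969)
  = 2.996 · √24.9742
  = 2.996 · 4.9974
  = 14.9723

Minimum detectable difference ≈ 14.97 USD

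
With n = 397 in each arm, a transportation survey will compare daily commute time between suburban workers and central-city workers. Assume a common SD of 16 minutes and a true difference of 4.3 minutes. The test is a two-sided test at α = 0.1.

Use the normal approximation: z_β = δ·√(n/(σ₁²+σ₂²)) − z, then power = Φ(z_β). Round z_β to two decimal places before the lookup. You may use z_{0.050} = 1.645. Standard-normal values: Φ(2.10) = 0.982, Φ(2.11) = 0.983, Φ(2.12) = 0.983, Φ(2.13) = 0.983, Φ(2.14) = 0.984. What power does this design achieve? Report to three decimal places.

z_β = δ·√(n/(σ₁²+σ₂²)) − z_{α/2}
    = 4.3 · √(397/512) − 1.645
    = 4.3 · 0.88056 − 1.645
    = 3.7864 − 1.645 = 2.1414 → 2.14
Power = Φ(2.14) = 0.984.

Power ≈ 0.984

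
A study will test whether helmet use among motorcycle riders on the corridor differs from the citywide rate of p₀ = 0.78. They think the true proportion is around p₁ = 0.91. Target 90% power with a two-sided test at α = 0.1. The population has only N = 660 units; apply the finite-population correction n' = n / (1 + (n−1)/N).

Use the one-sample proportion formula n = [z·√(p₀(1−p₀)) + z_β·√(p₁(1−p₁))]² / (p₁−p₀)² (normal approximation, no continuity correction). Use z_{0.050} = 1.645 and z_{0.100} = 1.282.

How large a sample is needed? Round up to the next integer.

n = [z_{α/2}·√(p₀q₀) + z_β·√(p₁q₁)]² / (p₁ − p₀)²
  = [1.645·√(0.78·0.22) + 1.282·√(0.91·0.09)]² / (0.13)²
  = [1.645·0.4142 + 1.282·0.2862]² / 0.0169
  = [1.0483]² / 0.0169
  = 65.03
Finite-population correction (N = 660): 65.03 / (1 + (65.03 − 1)/660) = 59.28.
Round up → n = 60.

n = 60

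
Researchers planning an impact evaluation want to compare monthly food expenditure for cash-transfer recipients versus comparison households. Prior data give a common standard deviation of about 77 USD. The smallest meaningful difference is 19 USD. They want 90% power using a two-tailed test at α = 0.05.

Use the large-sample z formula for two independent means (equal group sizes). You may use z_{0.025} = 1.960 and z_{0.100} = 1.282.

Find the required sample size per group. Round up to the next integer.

n = (z_{α/2} + z_β)² · (σ₁² + σ₂²) / δ²
  = (1.960 + 1.282)² · (2·77² = 11858) / 19²
  = 10.5106 · 11858 / 361
  = 345.25
Round up → n = 346 per group.

n = 346 per group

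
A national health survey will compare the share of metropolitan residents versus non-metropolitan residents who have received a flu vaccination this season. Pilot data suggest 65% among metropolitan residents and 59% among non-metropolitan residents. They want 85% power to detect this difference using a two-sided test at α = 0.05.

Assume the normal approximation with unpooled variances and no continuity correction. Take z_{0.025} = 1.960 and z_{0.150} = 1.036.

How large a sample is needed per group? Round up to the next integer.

n = (z_{α/2} + z_β)² · [p₁(1−p₁) + p₂(1−p₂)] / (p₁ − p₂)²
  = (1.960 + 1.036)² · (0.65·0.35 + 0.59·0.41) / (0.06)²
  = (2.996)² · (0.2275 + 0.2419) / 0.0036
  = 8.9760 · 0.4694 / 0.0036
  = 1170.37
Round up → n = 1171 per group.

n = 1171 per group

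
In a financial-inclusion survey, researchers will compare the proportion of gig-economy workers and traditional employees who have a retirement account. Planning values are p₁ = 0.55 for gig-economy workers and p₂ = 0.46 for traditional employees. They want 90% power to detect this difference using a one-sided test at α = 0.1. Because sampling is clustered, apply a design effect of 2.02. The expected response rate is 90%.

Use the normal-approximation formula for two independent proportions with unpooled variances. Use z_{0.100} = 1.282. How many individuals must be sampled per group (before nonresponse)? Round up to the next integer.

n = (z_α + z_β)² · [p₁(1−p₁) + p₂(1−p₂)] / (p₁ − p₂)²
  = (1.282 + 1.282)² · (0.55·0.45 + 0.46·0.54) / (0.09)²
  = (2.564)² · (0.2475 + 0.2484) / 0.0081
  = 6.5741 · 0.4959 / 0.0081
  = 402.48
Design effect: 2.02 × 402.48 = 813.01.
Adjust for 90% response: 813.01 / 0.90 = 903.35.
Round up → n = 904 per group.

n = 904 per group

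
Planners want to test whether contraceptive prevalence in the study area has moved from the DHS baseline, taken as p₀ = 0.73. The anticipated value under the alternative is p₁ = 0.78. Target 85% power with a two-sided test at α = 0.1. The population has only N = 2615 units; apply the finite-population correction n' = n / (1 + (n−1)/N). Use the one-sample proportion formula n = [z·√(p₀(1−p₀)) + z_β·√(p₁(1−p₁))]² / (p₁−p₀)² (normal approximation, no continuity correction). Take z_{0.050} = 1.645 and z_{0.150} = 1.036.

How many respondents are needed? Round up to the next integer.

n = 447

n = [z_{α/2}·√(p₀q₀) + z_β·√(p₁q₁)]² / (p₁ − p₀)²
  = [1.645·√(0.73·0.27) + 1.036·√(0.78·0.22)]² / (0.05)²
  = [1.645·0.4440 + 1.036·0.4142]² / 0.0025
  = [1.1595]² / 0.0025
  = 537.75
Finite-population correction (N = 2615): 537.75 / (1 + (537.75 − 1)/2615) = 446.17.
Round up → n = 447.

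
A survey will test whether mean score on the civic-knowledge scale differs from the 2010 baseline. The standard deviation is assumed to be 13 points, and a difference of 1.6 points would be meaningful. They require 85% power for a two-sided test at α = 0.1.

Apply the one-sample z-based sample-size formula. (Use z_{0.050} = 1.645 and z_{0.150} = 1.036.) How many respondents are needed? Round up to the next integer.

n = (z_{α/2} + z_β)² · σ² / δ²
  = (1.645 + 1.036)² · 13² / 1.6²
  = 7.1878 · 169 / 2.56
  = 474.50
Round up → n = 475.

n = 475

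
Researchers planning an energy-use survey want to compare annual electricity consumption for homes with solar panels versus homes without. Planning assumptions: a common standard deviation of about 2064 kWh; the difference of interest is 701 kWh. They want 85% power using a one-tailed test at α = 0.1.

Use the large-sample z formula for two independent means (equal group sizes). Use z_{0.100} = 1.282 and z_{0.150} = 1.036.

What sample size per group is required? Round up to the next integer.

n = (z_α + z_β)² · (σ₁² + σ₂²) / δ²
  = (1.282 + 1.036)² · (2·2064² = 8520192) / 701²
  = 5.3731 · 8520192 / 491401
  = 93.16
Round up → n = 94 per group.

n = 94 per group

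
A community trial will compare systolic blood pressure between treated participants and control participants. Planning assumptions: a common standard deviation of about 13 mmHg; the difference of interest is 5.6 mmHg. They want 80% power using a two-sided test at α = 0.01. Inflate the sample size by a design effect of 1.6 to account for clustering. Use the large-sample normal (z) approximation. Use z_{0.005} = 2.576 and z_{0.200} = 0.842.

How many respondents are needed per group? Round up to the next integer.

n = (z_{α/2} + z_β)² · (σ₁² + σ₂²) / δ²
  = (2.576 + 0.842)² · (2·13² = 338) / 5.6²
  = 11.6827 · 338 / 31.36
  = 125.92
Design effect: 1.6 × 125.92 = 201.47.
Round up → n = 202 per group.

n = 202 per group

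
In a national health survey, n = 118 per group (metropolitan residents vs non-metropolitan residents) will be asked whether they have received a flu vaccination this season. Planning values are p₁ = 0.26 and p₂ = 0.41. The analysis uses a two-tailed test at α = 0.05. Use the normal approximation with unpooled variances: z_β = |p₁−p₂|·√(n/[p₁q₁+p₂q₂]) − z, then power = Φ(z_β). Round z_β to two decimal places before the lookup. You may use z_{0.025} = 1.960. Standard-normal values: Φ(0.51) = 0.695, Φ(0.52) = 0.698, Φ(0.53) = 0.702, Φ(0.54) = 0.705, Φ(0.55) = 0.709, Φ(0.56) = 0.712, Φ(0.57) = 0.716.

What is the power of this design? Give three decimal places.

z_β = |p₁−p₂|·√(n/[p₁q₁+p₂q₂]) − z_{α/2}
    = 0.15 · √(118/0.4343) − 1.960
    = 0.15 · 16.4834 − 1.960
    = 2.4725 − 1.960 = 0.5125 → 0.51
Power = Φ(0.51) = 0.695.

Power ≈ 0.695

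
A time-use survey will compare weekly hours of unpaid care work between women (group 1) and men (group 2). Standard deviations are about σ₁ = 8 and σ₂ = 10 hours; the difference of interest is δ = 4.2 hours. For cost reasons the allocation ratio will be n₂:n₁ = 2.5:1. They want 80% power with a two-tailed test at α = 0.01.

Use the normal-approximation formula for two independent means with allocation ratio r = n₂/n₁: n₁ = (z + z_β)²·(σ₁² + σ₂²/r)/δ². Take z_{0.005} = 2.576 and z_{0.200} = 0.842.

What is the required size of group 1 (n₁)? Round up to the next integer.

n₁ = 69

n₁ = (z_{α/2} + z_β)² · (σ₁² + σ₂²/r) / δ²
   = (2.576 + 0.842)² · (8² + 10²/2.5) / 4.2²
   = 11.6827 · (64 + 40) / 17.64
   = 11.6827 · 104 / 17.64
   = 68.88
Round up → n₁ = 69; n₂ = r·n₁ = 2.5 × 69 = 173.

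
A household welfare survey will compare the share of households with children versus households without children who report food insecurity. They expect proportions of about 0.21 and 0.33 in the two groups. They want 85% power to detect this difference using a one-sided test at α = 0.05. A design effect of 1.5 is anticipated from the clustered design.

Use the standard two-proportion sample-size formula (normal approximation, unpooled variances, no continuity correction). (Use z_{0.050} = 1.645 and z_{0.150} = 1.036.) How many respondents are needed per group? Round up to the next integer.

n = (z_α + z_β)² · [p₁(1−p₁) + p₂(1−p₂)] / (p₁ − p₂)²
  = (1.645 + 1.036)² · (0.21·0.79 + 0.33·0.67) / (-0.12)²
  = (2.681)² · (0.1659 + 0.2211) / 0.0144
  = 7.1878 · 0.3870 / 0.0144
  = 193.17
Design effect: 1.5 × 193.17 = 289.76.
Round up → n = 290 per group.

n = 290 per group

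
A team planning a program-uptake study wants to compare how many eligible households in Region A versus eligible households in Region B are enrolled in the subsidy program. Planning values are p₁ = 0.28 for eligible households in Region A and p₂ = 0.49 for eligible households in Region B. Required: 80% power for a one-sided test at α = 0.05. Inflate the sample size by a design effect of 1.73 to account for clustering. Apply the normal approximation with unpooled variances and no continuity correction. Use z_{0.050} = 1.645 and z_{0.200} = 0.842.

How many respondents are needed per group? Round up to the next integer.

n = (z_α + z_β)² · [p₁(1−p₁) + p₂(1−p₂)] / (p₁ − p₂)²
  = (1.645 + 0.842)² · (0.28·0.72 + 0.49·0.51) / (-0.21)²
  = (2.487)² · (0.2016 + 0.2499) / 0.0441
  = 6.1852 · 0.4515 / 0.0441
  = 63.32
Design effect: 1.73 × 63.32 = 109.55.
Round up → n = 110 per group.

n = 110 per group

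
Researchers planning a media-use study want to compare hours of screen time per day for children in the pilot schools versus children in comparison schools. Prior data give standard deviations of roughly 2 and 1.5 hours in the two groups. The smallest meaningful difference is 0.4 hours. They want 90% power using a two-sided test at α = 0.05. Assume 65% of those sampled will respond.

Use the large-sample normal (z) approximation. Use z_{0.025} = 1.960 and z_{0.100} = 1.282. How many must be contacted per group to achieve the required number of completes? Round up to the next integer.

n = 632 per group

n = (z_{α/2} + z_β)² · (σ₁² + σ₂²) / δ²
  = (1.960 + 1.282)² · (2² + 1.5² = 6.25) / 0.4²
  = 10.5106 · 6.25 / 0.16
  = 410.57
Adjust for 65% response: 410.57 / 0.65 = 631.64.
Round up → n = 632 per group.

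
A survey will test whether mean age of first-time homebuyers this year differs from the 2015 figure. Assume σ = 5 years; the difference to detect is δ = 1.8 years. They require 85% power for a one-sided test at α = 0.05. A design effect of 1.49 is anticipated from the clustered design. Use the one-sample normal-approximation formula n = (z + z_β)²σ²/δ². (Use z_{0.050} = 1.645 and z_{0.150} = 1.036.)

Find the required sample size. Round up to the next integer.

n = (z_α + z_β)² · σ² / δ²
  = (1.645 + 1.036)² · 5² / 1.8²
  = 7.1878 · 25 / 3.24
  = 55.46
Design effect: 1.49 × 55.46 = 82.64.
Round up → n = 83.

n = 83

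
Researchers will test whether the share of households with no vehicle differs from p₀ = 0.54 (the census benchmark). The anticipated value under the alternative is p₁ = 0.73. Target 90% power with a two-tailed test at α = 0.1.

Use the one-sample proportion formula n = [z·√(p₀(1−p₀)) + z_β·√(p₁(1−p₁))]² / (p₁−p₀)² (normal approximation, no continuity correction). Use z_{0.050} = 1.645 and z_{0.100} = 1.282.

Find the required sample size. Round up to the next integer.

n = [z_{α/2}·√(p₀q₀) + z_β·√(p₁q₁)]² / (p₁ − p₀)²
  = [1.645·√(0.54·0.46) + 1.282·√(0.73·0.27)]² / (0.19)²
  = [1.645·0.4984 + 1.282·0.4440]² / 0.0361
  = [1.3890]² / 0.0361
  = 53.45
Round up → n = 54.

n = 54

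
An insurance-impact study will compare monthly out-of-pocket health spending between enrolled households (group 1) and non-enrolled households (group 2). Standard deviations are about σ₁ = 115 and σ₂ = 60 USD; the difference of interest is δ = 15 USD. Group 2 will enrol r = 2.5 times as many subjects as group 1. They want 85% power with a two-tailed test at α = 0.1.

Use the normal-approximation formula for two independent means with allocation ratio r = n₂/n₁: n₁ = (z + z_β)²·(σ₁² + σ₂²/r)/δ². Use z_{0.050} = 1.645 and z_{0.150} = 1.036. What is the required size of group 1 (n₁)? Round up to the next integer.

n₁ = (z_{α/2} + z_β)² · (σ₁² + σ₂²/r) / δ²
   = (1.645 + 1.036)² · (115² + 60²/2.5) / 15²
   = 7.1878 · (13225 + 1440) / 225
   = 7.1878 · 14665 / 225
   = 468.48
Round up → n₁ = 469; n₂ = r·n₁ = 2.5 × 469 = 1173.

n₁ = 469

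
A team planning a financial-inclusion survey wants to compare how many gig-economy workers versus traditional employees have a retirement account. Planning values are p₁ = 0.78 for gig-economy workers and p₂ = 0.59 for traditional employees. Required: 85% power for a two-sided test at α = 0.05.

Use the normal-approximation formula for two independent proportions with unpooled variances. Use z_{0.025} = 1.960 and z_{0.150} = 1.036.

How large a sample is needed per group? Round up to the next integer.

n = 103 per group

n = (z_{α/2} + z_β)² · [p₁(1−p₁) + p₂(1−p₂)] / (p₁ − p₂)²
  = (1.960 + 1.036)² · (0.78·0.22 + 0.59·0.41) / (0.19)²
  = (2.996)² · (0.1716 + 0.2419) / 0.0361
  = 8.9760 · 0.4135 / 0.0361
  = 102.81
Round up → n = 103 per group.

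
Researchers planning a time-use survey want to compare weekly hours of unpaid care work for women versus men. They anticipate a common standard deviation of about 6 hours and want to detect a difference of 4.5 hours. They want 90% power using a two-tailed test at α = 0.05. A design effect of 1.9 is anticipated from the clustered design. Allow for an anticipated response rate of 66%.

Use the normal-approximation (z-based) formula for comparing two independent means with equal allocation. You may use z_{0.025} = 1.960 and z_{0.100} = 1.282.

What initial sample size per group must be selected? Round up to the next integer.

n = 108 per group

n = (z_{α/2} + z_β)² · (σ₁² + σ₂²) / δ²
  = (1.960 + 1.282)² · (2·6² = 72) / 4.5²
  = 10.5106 · 72 / 20.25
  = 37.37
Design effect: 1.9 × 37.37 = 71.00.
Adjust for 66% response: 71.00 / 0.66 = 107.58.
Round up → n = 108 per group.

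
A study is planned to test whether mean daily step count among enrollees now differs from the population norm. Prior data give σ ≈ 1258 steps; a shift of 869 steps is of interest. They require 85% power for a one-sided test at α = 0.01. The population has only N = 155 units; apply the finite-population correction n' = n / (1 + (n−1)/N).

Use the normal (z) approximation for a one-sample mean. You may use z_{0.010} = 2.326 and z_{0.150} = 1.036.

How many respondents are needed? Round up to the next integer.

n = 21

n = (z_α + z_β)² · σ² / δ²
  = (2.326 + 1.036)² · 1258² / 869²
  = 11.3030 · 1582564 / 755161
  = 23.69
Finite-population correction (N = 155): 23.69 / (1 + (23.69 − 1)/155) = 20.66.
Round up → n = 21.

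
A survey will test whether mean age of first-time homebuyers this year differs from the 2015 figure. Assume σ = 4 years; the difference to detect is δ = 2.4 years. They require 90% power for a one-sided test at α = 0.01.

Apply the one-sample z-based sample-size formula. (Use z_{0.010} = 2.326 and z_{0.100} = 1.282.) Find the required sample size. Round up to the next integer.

n = 37

n = (z_α + z_β)² · σ² / δ²
  = (2.326 + 1.282)² · 4² / 2.4²
  = 13.0177 · 16 / 5.76
  = 36.16
Round up → n = 37.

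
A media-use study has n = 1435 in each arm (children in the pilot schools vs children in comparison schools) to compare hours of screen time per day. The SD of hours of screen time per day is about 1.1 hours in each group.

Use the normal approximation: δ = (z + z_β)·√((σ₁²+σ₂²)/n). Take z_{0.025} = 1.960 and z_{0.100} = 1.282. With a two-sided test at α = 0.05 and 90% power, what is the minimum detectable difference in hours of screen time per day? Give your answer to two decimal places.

δ = (z_{α/2} + z_β) · √((σ₁²+σ₂²)/n)
  = (1.960 + 1.282) · √(2.42/1435)
  = 3.242 · √0.00169
  = 3.242 · 0.0411
  = 0.1331

Minimum detectable difference ≈ 0.13 hours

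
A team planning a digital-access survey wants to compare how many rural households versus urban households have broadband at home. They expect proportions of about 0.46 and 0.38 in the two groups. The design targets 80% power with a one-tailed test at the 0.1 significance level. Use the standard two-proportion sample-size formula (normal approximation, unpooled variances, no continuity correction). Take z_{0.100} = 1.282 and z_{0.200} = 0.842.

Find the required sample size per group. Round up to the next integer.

n = (z_α + z_β)² · [p₁(1−p₁) + p₂(1−p₂)] / (p₁ − p₂)²
  = (1.282 + 0.842)² · (0.46·0.54 + 0.38·0.62) / (0.08)²
  = (2.124)² · (0.2484 + 0.2356) / 0.0064
  = 4.5114 · 0.4840 / 0.0064
  = 341.17
Round up → n = 342 per group.

n = 342 per group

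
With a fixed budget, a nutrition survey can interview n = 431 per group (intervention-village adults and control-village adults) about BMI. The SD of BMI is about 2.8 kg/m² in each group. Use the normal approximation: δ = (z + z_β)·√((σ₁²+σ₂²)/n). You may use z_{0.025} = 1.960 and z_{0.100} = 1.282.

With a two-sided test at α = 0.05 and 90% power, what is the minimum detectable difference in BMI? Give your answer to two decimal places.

δ = (z_{α/2} + z_β) · √((σ₁²+σ₂²)/n)
  = (1.960 + 1.282) · √(15.68/431)
  = 3.242 · √0.03638
  = 3.242 · 0.1907
  = 0.6184

Minimum detectable difference ≈ 0.62 kg/m²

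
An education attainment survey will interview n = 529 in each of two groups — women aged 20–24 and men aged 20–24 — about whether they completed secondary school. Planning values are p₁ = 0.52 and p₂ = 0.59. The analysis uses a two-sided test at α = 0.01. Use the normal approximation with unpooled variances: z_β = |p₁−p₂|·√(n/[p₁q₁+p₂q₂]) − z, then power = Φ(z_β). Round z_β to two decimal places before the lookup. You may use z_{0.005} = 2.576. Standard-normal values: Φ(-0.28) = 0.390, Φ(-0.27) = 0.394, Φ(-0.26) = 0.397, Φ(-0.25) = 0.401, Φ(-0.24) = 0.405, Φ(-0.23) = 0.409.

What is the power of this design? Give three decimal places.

z_β = |p₁−p₂|·√(n/[p₁q₁+p₂q₂]) − z_{α/2}
    = 0.07 · √(529/0.4915) − 2.576
    = 0.07 · 32.8070 − 2.576
    = 2.2965 − 2.576 = -0.2795 → -0.28
Power = Φ(-0.28) = 0.390.

Power ≈ 0.390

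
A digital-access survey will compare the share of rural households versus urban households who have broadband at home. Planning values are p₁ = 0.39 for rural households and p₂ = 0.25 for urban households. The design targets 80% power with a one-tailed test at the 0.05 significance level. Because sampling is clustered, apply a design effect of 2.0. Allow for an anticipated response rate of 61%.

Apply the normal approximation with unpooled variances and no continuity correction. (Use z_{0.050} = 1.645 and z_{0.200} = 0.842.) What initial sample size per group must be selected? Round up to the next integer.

n = 441 per group

n = (z_α + z_β)² · [p₁(1−p₁) + p₂(1−p₂)] / (p₁ − p₂)²
  = (1.645 + 0.842)² · (0.39·0.61 + 0.25·0.75) / (0.14)²
  = (2.487)² · (0.2379 + 0.1875) / 0.0196
  = 6.1852 · 0.4254 / 0.0196
  = 134.24
Design effect: 2.0 × 134.24 = 268.49.
Adjust for 61% response: 268.49 / 0.61 = 440.14.
Round up → n = 441 per group.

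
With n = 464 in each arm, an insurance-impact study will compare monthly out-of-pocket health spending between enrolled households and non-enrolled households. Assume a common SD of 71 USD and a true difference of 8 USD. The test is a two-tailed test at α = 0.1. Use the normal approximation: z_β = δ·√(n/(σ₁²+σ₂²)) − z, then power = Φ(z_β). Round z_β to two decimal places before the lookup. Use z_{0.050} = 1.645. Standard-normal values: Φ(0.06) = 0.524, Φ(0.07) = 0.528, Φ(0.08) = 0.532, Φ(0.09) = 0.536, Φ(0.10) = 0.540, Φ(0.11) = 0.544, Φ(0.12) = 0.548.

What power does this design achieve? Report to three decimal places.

Power ≈ 0.528

z_β = δ·√(n/(σ₁²+σ₂²)) − z_{α/2}
    = 8 · √(464/10082) − 1.645
    = 8 · 0.21453 − 1.645
    = 1.7162 − 1.645 = 0.0712 → 0.07
Power = Φ(0.07) = 0.528.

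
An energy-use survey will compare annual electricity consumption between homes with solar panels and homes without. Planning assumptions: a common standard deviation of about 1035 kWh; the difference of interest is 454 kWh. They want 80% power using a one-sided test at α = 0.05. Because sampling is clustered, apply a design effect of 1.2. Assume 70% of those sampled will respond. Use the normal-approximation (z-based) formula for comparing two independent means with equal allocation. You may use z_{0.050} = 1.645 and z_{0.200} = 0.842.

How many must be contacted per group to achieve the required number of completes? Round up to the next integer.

n = 111 per group

n = (z_α + z_β)² · (σ₁² + σ₂²) / δ²
  = (1.645 + 0.842)² · (2·1035² = 2142450) / 454²
  = 6.1852 · 2142450 / 206116
  = 64.29
Design effect: 1.2 × 64.29 = 77.15.
Adjust for 70% response: 77.15 / 0.70 = 110.21.
Round up → n = 111 per group.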